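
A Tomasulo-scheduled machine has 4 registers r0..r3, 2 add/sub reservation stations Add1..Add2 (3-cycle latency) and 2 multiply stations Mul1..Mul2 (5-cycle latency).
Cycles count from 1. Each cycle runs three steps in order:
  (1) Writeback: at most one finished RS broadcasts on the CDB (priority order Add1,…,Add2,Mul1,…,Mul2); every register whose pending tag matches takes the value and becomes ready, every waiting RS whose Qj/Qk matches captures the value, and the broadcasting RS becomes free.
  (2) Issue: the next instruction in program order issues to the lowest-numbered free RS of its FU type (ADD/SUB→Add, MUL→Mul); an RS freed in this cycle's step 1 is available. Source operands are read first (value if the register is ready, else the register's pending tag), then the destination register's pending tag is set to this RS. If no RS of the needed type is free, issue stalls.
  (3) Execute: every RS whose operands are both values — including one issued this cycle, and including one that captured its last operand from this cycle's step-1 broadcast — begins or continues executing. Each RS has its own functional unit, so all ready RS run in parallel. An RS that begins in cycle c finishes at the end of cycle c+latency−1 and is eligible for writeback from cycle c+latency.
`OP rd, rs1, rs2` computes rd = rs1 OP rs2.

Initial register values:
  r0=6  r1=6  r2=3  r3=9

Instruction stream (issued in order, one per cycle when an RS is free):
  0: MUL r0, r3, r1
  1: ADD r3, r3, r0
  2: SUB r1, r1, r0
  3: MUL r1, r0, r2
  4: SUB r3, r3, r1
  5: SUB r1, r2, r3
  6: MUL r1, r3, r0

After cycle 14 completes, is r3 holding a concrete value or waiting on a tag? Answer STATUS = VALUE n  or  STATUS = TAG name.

STATUS = VALUE -99

  c1: issue MUL r0<-Mul1  regs: r0:Mul1,r1:6,r2:3,r3:9
  c2: issue ADD r3<-Add1  regs: r0:Mul1,r1:6,r2:3,r3:Add1
  c3: issue SUB r1<-Add2  regs: r0:Mul1,r1:Add2,r2:3,r3:Add1
  c4: issue MUL r1<-Mul2  regs: r0:Mul1,r1:Mul2,r2:3,r3:Add1
  c5: stall  regs: r0:Mul1,r1:Mul2,r2:3,r3:Add1
  c6: CDB Mul1=54; stall  regs: r0:54,r1:Mul2,r2:3,r3:Add1
  c7: stall  regs: r0:54,r1:Mul2,r2:3,r3:Add1
  c8: stall  regs: r0:54,r1:Mul2,r2:3,r3:Add1
  c9: CDB Add1=63; issue SUB r3<-Add1  regs: r0:54,r1:Mul2,r2:3,r3:Add1
  c10: CDB Add2=-48; issue SUB r1<-Add2  regs: r0:54,r1:Add2,r2:3,r3:Add1
  c11: CDB Mul2=162; issue MUL r1<-Mul1  regs: r0:54,r1:Mul1,r2:3,r3:Add1
  c12: -  regs: r0:54,r1:Mul1,r2:3,r3:Add1
  c13: -  regs: r0:54,r1:Mul1,r2:3,r3:Add1
  c14: CDB Add1=-99  regs: r0:54,r1:Mul1,r2:3,r3:-99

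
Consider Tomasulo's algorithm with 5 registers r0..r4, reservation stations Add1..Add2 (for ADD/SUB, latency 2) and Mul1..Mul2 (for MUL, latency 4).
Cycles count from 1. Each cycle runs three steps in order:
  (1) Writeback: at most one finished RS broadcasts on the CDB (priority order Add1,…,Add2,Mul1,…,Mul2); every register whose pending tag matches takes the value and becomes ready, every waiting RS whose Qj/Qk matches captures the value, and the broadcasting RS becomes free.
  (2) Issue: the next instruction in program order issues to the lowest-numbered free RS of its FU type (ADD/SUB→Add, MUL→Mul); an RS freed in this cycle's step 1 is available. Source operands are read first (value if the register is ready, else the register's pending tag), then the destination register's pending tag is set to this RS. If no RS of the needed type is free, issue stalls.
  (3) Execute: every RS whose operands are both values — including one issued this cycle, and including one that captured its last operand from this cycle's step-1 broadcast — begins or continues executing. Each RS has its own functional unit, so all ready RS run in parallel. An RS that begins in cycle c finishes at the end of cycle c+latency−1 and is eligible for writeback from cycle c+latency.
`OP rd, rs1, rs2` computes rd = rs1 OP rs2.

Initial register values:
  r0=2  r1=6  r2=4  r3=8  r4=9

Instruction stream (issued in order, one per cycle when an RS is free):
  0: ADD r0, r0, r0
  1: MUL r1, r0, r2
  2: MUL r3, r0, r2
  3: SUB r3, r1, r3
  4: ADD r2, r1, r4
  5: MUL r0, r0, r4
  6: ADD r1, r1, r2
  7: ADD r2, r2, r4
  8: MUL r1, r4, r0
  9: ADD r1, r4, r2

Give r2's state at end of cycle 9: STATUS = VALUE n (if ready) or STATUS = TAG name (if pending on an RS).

c1: issue ADD r0<-Add1 | r0:Add1,r1:6,r2:4,r3:8,r4:9
c2: issue MUL r1<-Mul1 | r0:Add1,r1:Mul1,r2:4,r3:8,r4:9
c3: CDB Add1=4; issue MUL r3<-Mul2 | r0:4,r1:Mul1,r2:4,r3:Mul2,r4:9
c4: issue SUB r3<-Add1 | r0:4,r1:Mul1,r2:4,r3:Add1,r4:9
c5: issue ADD r2<-Add2 | r0:4,r1:Mul1,r2:Add2,r3:Add1,r4:9
c6: stall | r0:4,r1:Mul1,r2:Add2,r3:Add1,r4:9
c7: CDB Mul1=16; issue MUL r0<-Mul1 | r0:Mul1,r1:16,r2:Add2,r3:Add1,r4:9
c8: CDB Mul2=16; stall | r0:Mul1,r1:16,r2:Add2,r3:Add1,r4:9
c9: CDB Add2=25; issue ADD r1<-Add2 | r0:Mul1,r1:Add2,r2:25,r3:Add1,r4:9

STATUS = VALUE 25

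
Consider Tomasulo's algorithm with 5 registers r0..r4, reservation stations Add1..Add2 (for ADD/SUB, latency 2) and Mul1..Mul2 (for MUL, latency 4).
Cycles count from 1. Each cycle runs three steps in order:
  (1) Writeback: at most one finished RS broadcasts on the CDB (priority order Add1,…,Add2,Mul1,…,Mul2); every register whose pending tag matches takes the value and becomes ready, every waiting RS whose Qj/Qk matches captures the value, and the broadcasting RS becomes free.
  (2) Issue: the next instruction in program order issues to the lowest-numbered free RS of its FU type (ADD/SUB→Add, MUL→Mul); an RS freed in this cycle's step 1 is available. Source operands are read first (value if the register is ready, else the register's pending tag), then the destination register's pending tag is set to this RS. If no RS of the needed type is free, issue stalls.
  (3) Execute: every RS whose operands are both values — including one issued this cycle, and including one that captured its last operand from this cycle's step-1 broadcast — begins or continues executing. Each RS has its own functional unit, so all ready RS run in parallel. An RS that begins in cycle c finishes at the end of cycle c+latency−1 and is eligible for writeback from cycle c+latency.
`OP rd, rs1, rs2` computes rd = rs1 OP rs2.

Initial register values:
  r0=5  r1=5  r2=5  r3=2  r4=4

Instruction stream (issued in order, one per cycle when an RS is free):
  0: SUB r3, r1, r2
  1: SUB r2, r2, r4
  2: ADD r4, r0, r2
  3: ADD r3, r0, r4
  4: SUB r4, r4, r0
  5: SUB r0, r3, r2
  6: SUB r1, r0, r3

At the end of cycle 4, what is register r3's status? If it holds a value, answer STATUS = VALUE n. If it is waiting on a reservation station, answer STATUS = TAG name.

STATUS = TAG Add2

c1: issue SUB r3<-Add1 | r0:5,r1:5,r2:5,r3:Add1,r4:4
c2: issue SUB r2<-Add2 | r0:5,r1:5,r2:Add2,r3:Add1,r4:4
c3: CDB Add1=0; issue ADD r4<-Add1 | r0:5,r1:5,r2:Add2,r3:0,r4:Add1
c4: CDB Add2=1; issue ADD r3<-Add2 | r0:5,r1:5,r2:1,r3:Add2,r4:Add1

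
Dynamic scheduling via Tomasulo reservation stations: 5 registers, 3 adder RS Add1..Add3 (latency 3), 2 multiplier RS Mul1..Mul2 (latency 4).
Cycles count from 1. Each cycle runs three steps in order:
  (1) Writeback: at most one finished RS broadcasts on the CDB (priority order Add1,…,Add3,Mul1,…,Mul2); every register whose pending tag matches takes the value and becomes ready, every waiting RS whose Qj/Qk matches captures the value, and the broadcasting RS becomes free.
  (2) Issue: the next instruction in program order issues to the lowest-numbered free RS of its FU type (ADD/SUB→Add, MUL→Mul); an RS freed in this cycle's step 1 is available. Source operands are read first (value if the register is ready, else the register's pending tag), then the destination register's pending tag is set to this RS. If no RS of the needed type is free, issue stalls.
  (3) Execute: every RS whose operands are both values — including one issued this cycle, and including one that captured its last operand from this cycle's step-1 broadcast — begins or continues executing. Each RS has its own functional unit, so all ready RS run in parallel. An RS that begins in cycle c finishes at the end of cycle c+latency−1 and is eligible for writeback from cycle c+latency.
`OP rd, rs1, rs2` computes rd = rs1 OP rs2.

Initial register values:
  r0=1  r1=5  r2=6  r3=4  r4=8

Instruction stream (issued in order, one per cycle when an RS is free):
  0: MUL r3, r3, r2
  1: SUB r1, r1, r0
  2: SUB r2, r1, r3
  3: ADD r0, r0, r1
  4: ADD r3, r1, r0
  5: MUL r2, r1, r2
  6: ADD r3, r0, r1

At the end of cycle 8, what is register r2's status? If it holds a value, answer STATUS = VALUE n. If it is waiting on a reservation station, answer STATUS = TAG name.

  c1: issue MUL r3<-Mul1  regs: r0:1,r1:5,r2:6,r3:Mul1,r4:8
  c2: issue SUB r1<-Add1  regs: r0:1,r1:Add1,r2:6,r3:Mul1,r4:8
  c3: issue SUB r2<-Add2  regs: r0:1,r1:Add1,r2:Add2,r3:Mul1,r4:8
  c4: issue ADD r0<-Add3  regs: r0:Add3,r1:Add1,r2:Add2,r3:Mul1,r4:8
  c5: CDB Add1=4; issue ADD r3<-Add1  regs: r0:Add3,r1:4,r2:Add2,r3:Add1,r4:8
  c6: CDB Mul1=24; issue MUL r2<-Mul1  regs: r0:Add3,r1:4,r2:Mul1,r3:Add1,r4:8
  c7: stall  regs: r0:Add3,r1:4,r2:Mul1,r3:Add1,r4:8
  c8: CDB Add3=5; issue ADD r3<-Add3  regs: r0:5,r1:4,r2:Mul1,r3:Add3,r4:8

STATUS = TAG Mul1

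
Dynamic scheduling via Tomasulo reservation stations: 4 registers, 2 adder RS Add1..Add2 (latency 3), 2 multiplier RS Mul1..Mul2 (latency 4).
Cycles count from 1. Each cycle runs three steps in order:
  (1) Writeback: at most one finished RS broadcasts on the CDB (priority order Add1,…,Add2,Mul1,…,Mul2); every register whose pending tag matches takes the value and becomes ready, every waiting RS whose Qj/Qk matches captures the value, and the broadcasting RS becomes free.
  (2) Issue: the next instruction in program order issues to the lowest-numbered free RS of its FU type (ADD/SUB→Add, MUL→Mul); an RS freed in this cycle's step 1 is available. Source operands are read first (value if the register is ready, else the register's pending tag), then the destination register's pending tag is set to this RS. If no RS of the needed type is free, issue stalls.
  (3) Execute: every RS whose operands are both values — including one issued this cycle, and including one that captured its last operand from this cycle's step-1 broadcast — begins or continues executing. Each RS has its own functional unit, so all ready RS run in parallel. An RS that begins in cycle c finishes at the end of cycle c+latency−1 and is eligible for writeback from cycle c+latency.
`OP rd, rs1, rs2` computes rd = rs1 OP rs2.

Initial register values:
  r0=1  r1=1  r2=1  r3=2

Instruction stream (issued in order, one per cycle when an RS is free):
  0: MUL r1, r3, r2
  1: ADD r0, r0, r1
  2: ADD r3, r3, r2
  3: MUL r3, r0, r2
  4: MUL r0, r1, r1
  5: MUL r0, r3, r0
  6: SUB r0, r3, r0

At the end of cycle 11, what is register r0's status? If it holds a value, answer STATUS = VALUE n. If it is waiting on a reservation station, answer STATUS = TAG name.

STATUS = TAG Add1

c1: issue MUL r1<-Mul1 | r0:1,r1:Mul1,r2:1,r3:2
c2: issue ADD r0<-Add1 | r0:Add1,r1:Mul1,r2:1,r3:2
c3: issue ADD r3<-Add2 | r0:Add1,r1:Mul1,r2:1,r3:Add2
c4: issue MUL r3<-Mul2 | r0:Add1,r1:Mul1,r2:1,r3:Mul2
c5: CDB Mul1=2; issue MUL r0<-Mul1 | r0:Mul1,r1:2,r2:1,r3:Mul2
c6: CDB Add2=3; stall | r0:Mul1,r1:2,r2:1,r3:Mul2
c7: stall | r0:Mul1,r1:2,r2:1,r3:Mul2
c8: CDB Add1=3; stall | r0:Mul1,r1:2,r2:1,r3:Mul2
c9: CDB Mul1=4; issue MUL r0<-Mul1 | r0:Mul1,r1:2,r2:1,r3:Mul2
c10: issue SUB r0<-Add1 | r0:Add1,r1:2,r2:1,r3:Mul2
c11: - | r0:Add1,r1:2,r2:1,r3:Mul2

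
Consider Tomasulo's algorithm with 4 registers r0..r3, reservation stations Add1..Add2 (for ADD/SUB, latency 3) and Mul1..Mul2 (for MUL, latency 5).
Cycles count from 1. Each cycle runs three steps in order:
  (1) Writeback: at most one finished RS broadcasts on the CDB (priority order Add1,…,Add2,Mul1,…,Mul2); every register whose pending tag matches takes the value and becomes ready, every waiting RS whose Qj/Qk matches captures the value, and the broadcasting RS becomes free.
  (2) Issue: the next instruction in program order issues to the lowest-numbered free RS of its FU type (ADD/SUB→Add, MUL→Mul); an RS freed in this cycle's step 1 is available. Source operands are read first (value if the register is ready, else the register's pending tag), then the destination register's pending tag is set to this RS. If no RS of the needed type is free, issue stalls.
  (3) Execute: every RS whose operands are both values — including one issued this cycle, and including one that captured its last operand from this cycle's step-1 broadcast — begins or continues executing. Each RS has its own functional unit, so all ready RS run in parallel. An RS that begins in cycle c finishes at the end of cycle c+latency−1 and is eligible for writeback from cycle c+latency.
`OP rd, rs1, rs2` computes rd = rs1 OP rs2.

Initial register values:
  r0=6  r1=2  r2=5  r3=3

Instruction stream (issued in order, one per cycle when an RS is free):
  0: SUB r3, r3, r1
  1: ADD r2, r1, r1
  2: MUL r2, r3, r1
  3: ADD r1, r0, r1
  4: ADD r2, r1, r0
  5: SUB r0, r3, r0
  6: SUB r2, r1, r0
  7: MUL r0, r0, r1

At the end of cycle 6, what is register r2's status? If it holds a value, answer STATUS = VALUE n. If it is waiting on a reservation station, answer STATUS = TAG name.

STATUS = TAG Add2

  c1: issue SUB r3<-Add1  regs: r0:6,r1:2,r2:5,r3:Add1
  c2: issue ADD r2<-Add2  regs: r0:6,r1:2,r2:Add2,r3:Add1
  c3: issue MUL r2<-Mul1  regs: r0:6,r1:2,r2:Mul1,r3:Add1
  c4: CDB Add1=1; issue ADD r1<-Add1  regs: r0:6,r1:Add1,r2:Mul1,r3:1
  c5: CDB Add2=4; issue ADD r2<-Add2  regs: r0:6,r1:Add1,r2:Add2,r3:1
  c6: stall  regs: r0:6,r1:Add1,r2:Add2,r3:1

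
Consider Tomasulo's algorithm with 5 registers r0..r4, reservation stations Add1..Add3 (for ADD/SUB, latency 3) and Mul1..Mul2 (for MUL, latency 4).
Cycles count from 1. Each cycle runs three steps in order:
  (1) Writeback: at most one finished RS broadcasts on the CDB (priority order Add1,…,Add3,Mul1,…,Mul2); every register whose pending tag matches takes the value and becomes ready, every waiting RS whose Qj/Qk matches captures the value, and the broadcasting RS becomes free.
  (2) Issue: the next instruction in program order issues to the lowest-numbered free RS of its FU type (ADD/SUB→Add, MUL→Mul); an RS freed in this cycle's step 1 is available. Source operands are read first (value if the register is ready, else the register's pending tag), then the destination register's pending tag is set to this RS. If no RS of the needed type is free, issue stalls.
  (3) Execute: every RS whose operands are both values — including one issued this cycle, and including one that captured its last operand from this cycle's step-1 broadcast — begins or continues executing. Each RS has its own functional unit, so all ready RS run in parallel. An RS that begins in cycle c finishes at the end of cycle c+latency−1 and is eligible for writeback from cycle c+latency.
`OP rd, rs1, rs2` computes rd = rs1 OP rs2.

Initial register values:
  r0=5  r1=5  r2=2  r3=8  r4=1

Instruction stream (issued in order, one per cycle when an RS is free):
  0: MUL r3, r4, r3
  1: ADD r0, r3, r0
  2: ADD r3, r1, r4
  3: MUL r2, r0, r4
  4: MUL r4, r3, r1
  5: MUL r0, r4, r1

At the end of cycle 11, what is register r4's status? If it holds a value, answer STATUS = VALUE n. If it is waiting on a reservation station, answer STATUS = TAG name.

STATUS = VALUE 30

  c1: issue MUL r3<-Mul1  regs: r0:5,r1:5,r2:2,r3:Mul1,r4:1
  c2: issue ADD r0<-Add1  regs: r0:Add1,r1:5,r2:2,r3:Mul1,r4:1
  c3: issue ADD r3<-Add2  regs: r0:Add1,r1:5,r2:2,r3:Add2,r4:1
  c4: issue MUL r2<-Mul2  regs: r0:Add1,r1:5,r2:Mul2,r3:Add2,r4:1
  c5: CDB Mul1=8; issue MUL r4<-Mul1  regs: r0:Add1,r1:5,r2:Mul2,r3:Add2,r4:Mul1
  c6: CDB Add2=6; stall  regs: r0:Add1,r1:5,r2:Mul2,r3:6,r4:Mul1
  c7: stall  regs: r0:Add1,r1:5,r2:Mul2,r3:6,r4:Mul1
  c8: CDB Add1=13; stall  regs: r0:13,r1:5,r2:Mul2,r3:6,r4:Mul1
  c9: stall  regs: r0:13,r1:5,r2:Mul2,r3:6,r4:Mul1
  c10: CDB Mul1=30; issue MUL r0<-Mul1  regs: r0:Mul1,r1:5,r2:Mul2,r3:6,r4:30
  c11: -  regs: r0:Mul1,r1:5,r2:Mul2,r3:6,r4:30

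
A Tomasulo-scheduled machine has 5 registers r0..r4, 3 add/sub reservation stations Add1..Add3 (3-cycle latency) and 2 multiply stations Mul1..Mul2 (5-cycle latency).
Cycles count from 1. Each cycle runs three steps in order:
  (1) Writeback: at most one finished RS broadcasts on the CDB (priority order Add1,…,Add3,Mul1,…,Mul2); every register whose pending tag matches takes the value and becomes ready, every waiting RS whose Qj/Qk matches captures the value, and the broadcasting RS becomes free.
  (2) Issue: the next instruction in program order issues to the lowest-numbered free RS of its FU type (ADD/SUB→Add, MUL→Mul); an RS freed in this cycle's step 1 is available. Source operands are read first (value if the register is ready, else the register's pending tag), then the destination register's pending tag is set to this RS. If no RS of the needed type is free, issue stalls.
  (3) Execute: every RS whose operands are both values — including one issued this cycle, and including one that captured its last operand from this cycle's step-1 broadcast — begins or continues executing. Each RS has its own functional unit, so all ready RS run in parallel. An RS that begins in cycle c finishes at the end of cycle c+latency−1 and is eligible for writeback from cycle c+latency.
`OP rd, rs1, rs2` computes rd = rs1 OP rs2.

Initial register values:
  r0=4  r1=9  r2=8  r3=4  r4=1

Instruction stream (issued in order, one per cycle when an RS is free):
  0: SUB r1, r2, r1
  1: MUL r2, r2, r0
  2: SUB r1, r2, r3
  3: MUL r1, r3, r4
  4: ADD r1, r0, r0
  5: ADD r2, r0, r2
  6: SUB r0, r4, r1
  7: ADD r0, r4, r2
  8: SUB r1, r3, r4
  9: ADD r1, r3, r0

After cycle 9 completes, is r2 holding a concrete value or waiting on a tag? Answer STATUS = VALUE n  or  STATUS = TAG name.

STATUS = TAG Add3

c1: issue SUB r1<-Add1 | r0:4,r1:Add1,r2:8,r3:4,r4:1
c2: issue MUL r2<-Mul1 | r0:4,r1:Add1,r2:Mul1,r3:4,r4:1
c3: issue SUB r1<-Add2 | r0:4,r1:Add2,r2:Mul1,r3:4,r4:1
c4: CDB Add1=-1; issue MUL r1<-Mul2 | r0:4,r1:Mul2,r2:Mul1,r3:4,r4:1
c5: issue ADD r1<-Add1 | r0:4,r1:Add1,r2:Mul1,r3:4,r4:1
c6: issue ADD r2<-Add3 | r0:4,r1:Add1,r2:Add3,r3:4,r4:1
c7: CDB Mul1=32; stall | r0:4,r1:Add1,r2:Add3,r3:4,r4:1
c8: CDB Add1=8; issue SUB r0<-Add1 | r0:Add1,r1:8,r2:Add3,r3:4,r4:1
c9: CDB Mul2=4; stall | r0:Add1,r1:8,r2:Add3,r3:4,r4:1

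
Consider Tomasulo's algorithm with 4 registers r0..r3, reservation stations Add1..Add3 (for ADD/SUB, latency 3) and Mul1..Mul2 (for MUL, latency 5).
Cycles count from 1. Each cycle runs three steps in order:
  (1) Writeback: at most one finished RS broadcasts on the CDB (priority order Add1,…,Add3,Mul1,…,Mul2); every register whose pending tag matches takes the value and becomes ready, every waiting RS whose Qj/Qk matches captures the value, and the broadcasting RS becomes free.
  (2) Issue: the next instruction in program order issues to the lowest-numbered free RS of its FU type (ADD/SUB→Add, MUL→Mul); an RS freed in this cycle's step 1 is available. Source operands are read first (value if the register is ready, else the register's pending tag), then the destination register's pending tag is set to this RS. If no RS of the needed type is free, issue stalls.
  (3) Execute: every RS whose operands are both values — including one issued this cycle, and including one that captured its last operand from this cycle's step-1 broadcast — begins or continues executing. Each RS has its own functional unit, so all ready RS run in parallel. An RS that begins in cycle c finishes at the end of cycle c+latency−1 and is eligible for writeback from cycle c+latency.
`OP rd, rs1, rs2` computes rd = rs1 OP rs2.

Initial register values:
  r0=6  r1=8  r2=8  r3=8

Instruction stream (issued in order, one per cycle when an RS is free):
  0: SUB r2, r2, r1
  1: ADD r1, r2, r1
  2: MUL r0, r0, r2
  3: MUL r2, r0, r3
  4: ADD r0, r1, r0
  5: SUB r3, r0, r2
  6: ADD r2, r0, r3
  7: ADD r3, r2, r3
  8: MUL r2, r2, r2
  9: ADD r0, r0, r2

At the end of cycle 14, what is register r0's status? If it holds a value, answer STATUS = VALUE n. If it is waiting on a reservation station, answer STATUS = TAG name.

STATUS = VALUE 8

cycle 1: issue SUB r2<-Add1 // r0:6,r1:8,r2:Add1,r3:8
cycle 2: issue ADD r1<-Add2 // r0:6,r1:Add2,r2:Add1,r3:8
cycle 3: issue MUL r0<-Mul1 // r0:Mul1,r1:Add2,r2:Add1,r3:8
cycle 4: CDB Add1=0; issue MUL r2<-Mul2 // r0:Mul1,r1:Add2,r2:Mul2,r3:8
cycle 5: issue ADD r0<-Add1 // r0:Add1,r1:Add2,r2:Mul2,r3:8
cycle 6: issue SUB r3<-Add3 // r0:Add1,r1:Add2,r2:Mul2,r3:Add3
cycle 7: CDB Add2=8; issue ADD r2<-Add2 // r0:Add1,r1:8,r2:Add2,r3:Add3
cycle 8: stall // r0:Add1,r1:8,r2:Add2,r3:Add3
cycle 9: CDB Mul1=0; stall // r0:Add1,r1:8,r2:Add2,r3:Add3
cycle 10: stall // r0:Add1,r1:8,r2:Add2,r3:Add3
cycle 11: stall // r0:Add1,r1:8,r2:Add2,r3:Add3
cycle 12: CDB Add1=8; issue ADD r3<-Add1 // r0:8,r1:8,r2:Add2,r3:Add1
cycle 13: issue MUL r2<-Mul1 // r0:8,r1:8,r2:Mul1,r3:Add1
cycle 14: CDB Mul2=0; stall // r0:8,r1:8,r2:Mul1,r3:Add1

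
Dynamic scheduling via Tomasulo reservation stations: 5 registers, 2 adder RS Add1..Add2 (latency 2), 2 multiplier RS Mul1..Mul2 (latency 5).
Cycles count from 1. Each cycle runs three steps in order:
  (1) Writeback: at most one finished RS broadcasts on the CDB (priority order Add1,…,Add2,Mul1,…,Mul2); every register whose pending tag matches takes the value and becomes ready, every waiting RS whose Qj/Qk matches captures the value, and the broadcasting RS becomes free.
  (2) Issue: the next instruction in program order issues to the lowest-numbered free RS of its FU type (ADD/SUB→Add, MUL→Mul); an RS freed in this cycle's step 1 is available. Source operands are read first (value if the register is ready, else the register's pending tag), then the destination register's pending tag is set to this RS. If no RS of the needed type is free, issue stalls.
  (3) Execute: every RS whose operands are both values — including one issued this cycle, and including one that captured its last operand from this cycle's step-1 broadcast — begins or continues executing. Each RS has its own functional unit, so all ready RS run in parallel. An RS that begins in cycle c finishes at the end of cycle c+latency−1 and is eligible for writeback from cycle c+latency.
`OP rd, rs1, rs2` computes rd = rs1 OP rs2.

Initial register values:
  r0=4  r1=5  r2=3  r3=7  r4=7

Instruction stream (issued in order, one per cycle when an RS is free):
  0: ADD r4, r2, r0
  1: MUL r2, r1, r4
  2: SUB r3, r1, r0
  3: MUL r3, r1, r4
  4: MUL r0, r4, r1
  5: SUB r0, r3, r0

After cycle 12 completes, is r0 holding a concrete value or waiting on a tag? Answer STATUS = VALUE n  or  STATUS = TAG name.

STATUS = TAG Add1

cycle 1: issue ADD r4<-Add1 // r0:4,r1:5,r2:3,r3:7,r4:Add1
cycle 2: issue MUL r2<-Mul1 // r0:4,r1:5,r2:Mul1,r3:7,r4:Add1
cycle 3: CDB Add1=7; issue SUB r3<-Add1 // r0:4,r1:5,r2:Mul1,r3:Add1,r4:7
cycle 4: issue MUL r3<-Mul2 // r0:4,r1:5,r2:Mul1,r3:Mul2,r4:7
cycle 5: CDB Add1=1; stall // r0:4,r1:5,r2:Mul1,r3:Mul2,r4:7
cycle 6: stall // r0:4,r1:5,r2:Mul1,r3:Mul2,r4:7
cycle 7: stall // r0:4,r1:5,r2:Mul1,r3:Mul2,r4:7
cycle 8: CDB Mul1=35; issue MUL r0<-Mul1 // r0:Mul1,r1:5,r2:35,r3:Mul2,r4:7
cycle 9: CDB Mul2=35; issue SUB r0<-Add1 // r0:Add1,r1:5,r2:35,r3:35,r4:7
cycle 10: - // r0:Add1,r1:5,r2:35,r3:35,r4:7
cycle 11: - // r0:Add1,r1:5,r2:35,r3:35,r4:7
cycle 12: - // r0:Add1,r1:5,r2:35,r3:35,r4:7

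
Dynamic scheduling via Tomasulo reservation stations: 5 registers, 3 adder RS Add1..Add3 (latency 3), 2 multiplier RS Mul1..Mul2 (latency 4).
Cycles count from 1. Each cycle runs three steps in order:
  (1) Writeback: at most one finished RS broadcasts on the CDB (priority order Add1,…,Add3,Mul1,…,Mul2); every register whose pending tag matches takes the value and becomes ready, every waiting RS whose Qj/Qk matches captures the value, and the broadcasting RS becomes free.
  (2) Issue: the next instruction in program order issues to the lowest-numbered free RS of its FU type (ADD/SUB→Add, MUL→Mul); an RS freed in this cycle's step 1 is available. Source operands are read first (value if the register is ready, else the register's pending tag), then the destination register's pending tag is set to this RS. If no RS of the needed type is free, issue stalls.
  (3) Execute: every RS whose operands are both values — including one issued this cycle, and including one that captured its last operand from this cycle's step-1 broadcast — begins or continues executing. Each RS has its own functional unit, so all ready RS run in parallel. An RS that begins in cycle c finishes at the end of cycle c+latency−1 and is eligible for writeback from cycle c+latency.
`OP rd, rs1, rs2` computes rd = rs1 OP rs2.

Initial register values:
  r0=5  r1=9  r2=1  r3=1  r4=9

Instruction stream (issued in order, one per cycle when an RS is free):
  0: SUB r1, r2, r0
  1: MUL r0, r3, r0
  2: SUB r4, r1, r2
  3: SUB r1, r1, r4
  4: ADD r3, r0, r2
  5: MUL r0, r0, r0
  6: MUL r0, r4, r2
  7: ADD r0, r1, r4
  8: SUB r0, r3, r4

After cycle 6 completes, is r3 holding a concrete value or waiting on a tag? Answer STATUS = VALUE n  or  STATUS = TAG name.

STATUS = TAG Add3

c1: issue SUB r1<-Add1 | r0:5,r1:Add1,r2:1,r3:1,r4:9
c2: issue MUL r0<-Mul1 | r0:Mul1,r1:Add1,r2:1,r3:1,r4:9
c3: issue SUB r4<-Add2 | r0:Mul1,r1:Add1,r2:1,r3:1,r4:Add2
c4: CDB Add1=-4; issue SUB r1<-Add1 | r0:Mul1,r1:Add1,r2:1,r3:1,r4:Add2
c5: issue ADD r3<-Add3 | r0:Mul1,r1:Add1,r2:1,r3:Add3,r4:Add2
c6: CDB Mul1=5; issue MUL r0<-Mul1 | r0:Mul1,r1:Add1,r2:1,r3:Add3,r4:Add2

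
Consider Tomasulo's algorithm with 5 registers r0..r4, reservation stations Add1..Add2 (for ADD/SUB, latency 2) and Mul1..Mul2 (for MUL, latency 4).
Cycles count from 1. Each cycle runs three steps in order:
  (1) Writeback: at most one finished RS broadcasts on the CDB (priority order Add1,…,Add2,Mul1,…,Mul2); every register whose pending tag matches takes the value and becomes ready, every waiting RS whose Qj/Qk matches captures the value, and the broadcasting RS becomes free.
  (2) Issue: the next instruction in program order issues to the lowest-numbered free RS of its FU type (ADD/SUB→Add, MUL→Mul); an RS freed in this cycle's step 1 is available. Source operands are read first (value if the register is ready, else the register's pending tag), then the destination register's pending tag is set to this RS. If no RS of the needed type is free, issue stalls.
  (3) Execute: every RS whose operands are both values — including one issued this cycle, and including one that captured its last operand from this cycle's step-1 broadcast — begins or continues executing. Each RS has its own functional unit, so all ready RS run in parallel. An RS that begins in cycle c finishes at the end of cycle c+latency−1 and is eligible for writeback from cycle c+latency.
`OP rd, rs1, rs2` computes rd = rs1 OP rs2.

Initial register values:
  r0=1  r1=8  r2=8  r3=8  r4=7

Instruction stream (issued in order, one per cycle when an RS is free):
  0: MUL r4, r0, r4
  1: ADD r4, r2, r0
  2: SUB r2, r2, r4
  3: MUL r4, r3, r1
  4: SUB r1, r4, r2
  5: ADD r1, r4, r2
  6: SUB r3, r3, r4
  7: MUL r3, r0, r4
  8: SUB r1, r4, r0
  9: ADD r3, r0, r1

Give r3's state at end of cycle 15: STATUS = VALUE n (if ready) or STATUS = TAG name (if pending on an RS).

cycle 1: issue MUL r4<-Mul1 // r0:1,r1:8,r2:8,r3:8,r4:Mul1
cycle 2: issue ADD r4<-Add1 // r0:1,r1:8,r2:8,r3:8,r4:Add1
cycle 3: issue SUB r2<-Add2 // r0:1,r1:8,r2:Add2,r3:8,r4:Add1
cycle 4: CDB Add1=9; issue MUL r4<-Mul2 // r0:1,r1:8,r2:Add2,r3:8,r4:Mul2
cycle 5: CDB Mul1=7; issue SUB r1<-Add1 // r0:1,r1:Add1,r2:Add2,r3:8,r4:Mul2
cycle 6: CDB Add2=-1; issue ADD r1<-Add2 // r0:1,r1:Add2,r2:-1,r3:8,r4:Mul2
cycle 7: stall // r0:1,r1:Add2,r2:-1,r3:8,r4:Mul2
cycle 8: CDB Mul2=64; stall // r0:1,r1:Add2,r2:-1,r3:8,r4:64
cycle 9: stall // r0:1,r1:Add2,r2:-1,r3:8,r4:64
cycle 10: CDB Add1=65; issue SUB r3<-Add1 // r0:1,r1:Add2,r2:-1,r3:Add1,r4:64
cycle 11: CDB Add2=63; issue MUL r3<-Mul1 // r0:1,r1:63,r2:-1,r3:Mul1,r4:64
cycle 12: CDB Add1=-56; issue SUB r1<-Add1 // r0:1,r1:Add1,r2:-1,r3:Mul1,r4:64
cycle 13: issue ADD r3<-Add2 // r0:1,r1:Add1,r2:-1,r3:Add2,r4:64
cycle 14: CDB Add1=63 // r0:1,r1:63,r2:-1,r3:Add2,r4:64
cycle 15: CDB Mul1=64 // r0:1,r1:63,r2:-1,r3:Add2,r4:64

STATUS = TAG Add2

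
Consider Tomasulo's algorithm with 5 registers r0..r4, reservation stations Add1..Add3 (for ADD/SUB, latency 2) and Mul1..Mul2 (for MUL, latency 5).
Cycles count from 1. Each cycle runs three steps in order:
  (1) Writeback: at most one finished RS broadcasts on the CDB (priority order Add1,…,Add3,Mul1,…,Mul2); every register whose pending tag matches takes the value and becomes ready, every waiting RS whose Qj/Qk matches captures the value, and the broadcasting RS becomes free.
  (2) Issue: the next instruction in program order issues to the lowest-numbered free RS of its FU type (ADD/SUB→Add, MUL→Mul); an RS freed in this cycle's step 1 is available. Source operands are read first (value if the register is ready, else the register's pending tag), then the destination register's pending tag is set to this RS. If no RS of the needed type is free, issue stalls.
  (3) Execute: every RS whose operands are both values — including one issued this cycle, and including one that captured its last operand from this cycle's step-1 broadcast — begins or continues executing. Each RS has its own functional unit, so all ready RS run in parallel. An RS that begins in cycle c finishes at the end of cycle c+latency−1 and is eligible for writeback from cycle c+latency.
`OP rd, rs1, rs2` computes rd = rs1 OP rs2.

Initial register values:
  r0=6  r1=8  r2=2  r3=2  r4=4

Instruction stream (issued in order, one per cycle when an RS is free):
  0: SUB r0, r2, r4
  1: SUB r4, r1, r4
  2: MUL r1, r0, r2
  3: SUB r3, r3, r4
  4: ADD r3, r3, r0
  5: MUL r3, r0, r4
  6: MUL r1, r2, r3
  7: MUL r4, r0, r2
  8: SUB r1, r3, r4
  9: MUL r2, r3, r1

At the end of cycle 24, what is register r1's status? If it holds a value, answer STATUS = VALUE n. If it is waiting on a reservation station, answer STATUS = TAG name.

STATUS = VALUE -4

c1: issue SUB r0<-Add1 | r0:Add1,r1:8,r2:2,r3:2,r4:4
c2: issue SUB r4<-Add2 | r0:Add1,r1:8,r2:2,r3:2,r4:Add2
c3: CDB Add1=-2; issue MUL r1<-Mul1 | r0:-2,r1:Mul1,r2:2,r3:2,r4:Add2
c4: CDB Add2=4; issue SUB r3<-Add1 | r0:-2,r1:Mul1,r2:2,r3:Add1,r4:4
c5: issue ADD r3<-Add2 | r0:-2,r1:Mul1,r2:2,r3:Add2,r4:4
c6: CDB Add1=-2; issue MUL r3<-Mul2 | r0:-2,r1:Mul1,r2:2,r3:Mul2,r4:4
c7: stall | r0:-2,r1:Mul1,r2:2,r3:Mul2,r4:4
c8: CDB Add2=-4; stall | r0:-2,r1:Mul1,r2:2,r3:Mul2,r4:4
c9: CDB Mul1=-4; issue MUL r1<-Mul1 | r0:-2,r1:Mul1,r2:2,r3:Mul2,r4:4
c10: stall | r0:-2,r1:Mul1,r2:2,r3:Mul2,r4:4
c11: CDB Mul2=-8; issue MUL r4<-Mul2 | r0:-2,r1:Mul1,r2:2,r3:-8,r4:Mul2
c12: issue SUB r1<-Add1 | r0:-2,r1:Add1,r2:2,r3:-8,r4:Mul2
c13: stall | r0:-2,r1:Add1,r2:2,r3:-8,r4:Mul2
c14: stall | r0:-2,r1:Add1,r2:2,r3:-8,r4:Mul2
c15: stall | r0:-2,r1:Add1,r2:2,r3:-8,r4:Mul2
c16: CDB Mul1=-16; issue MUL r2<-Mul1 | r0:-2,r1:Add1,r2:Mul1,r3:-8,r4:Mul2
c17: CDB Mul2=-4 | r0:-2,r1:Add1,r2:Mul1,r3:-8,r4:-4
c18: - | r0:-2,r1:Add1,r2:Mul1,r3:-8,r4:-4
c19: CDB Add1=-4 | r0:-2,r1:-4,r2:Mul1,r3:-8,r4:-4
c20: - | r0:-2,r1:-4,r2:Mul1,r3:-8,r4:-4
c21: - | r0:-2,r1:-4,r2:Mul1,r3:-8,r4:-4
c22: - | r0:-2,r1:-4,r2:Mul1,r3:-8,r4:-4
c23: - | r0:-2,r1:-4,r2:Mul1,r3:-8,r4:-4
c24: CDB Mul1=32 | r0:-2,r1:-4,r2:32,r3:-8,r4:-4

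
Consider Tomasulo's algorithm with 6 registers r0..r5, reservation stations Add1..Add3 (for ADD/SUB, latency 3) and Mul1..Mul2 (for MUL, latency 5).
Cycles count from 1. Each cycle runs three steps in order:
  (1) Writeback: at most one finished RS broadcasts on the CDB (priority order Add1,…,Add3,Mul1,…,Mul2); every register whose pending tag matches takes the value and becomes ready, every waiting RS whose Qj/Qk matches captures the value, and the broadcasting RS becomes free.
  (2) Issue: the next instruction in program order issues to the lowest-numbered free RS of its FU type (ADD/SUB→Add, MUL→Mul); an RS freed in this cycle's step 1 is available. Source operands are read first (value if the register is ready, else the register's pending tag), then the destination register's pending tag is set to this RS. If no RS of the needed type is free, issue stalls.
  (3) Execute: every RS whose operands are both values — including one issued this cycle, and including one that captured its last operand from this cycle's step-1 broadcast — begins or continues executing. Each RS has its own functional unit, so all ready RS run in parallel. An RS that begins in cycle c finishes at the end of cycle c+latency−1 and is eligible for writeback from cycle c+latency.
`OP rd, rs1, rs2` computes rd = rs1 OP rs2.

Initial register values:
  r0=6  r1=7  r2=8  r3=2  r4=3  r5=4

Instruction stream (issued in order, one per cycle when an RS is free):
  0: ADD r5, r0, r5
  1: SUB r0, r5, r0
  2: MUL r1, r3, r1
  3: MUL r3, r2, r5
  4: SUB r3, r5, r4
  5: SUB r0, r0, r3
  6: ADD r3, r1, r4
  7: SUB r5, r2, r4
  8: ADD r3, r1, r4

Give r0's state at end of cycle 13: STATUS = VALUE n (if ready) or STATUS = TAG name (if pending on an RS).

cycle 1: issue ADD r5<-Add1 // r0:6,r1:7,r2:8,r3:2,r4:3,r5:Add1
cycle 2: issue SUB r0<-Add2 // r0:Add2,r1:7,r2:8,r3:2,r4:3,r5:Add1
cycle 3: issue MUL r1<-Mul1 // r0:Add2,r1:Mul1,r2:8,r3:2,r4:3,r5:Add1
cycle 4: CDB Add1=10; issue MUL r3<-Mul2 // r0:Add2,r1:Mul1,r2:8,r3:Mul2,r4:3,r5:10
cycle 5: issue SUB r3<-Add1 // r0:Add2,r1:Mul1,r2:8,r3:Add1,r4:3,r5:10
cycle 6: issue SUB r0<-Add3 // r0:Add3,r1:Mul1,r2:8,r3:Add1,r4:3,r5:10
cycle 7: CDB Add2=4; issue ADD r3<-Add2 // r0:Add3,r1:Mul1,r2:8,r3:Add2,r4:3,r5:10
cycle 8: CDB Add1=7; issue SUB r5<-Add1 // r0:Add3,r1:Mul1,r2:8,r3:Add2,r4:3,r5:Add1
cycle 9: CDB Mul1=14; stall // r0:Add3,r1:14,r2:8,r3:Add2,r4:3,r5:Add1
cycle 10: CDB Mul2=80; stall // r0:Add3,r1:14,r2:8,r3:Add2,r4:3,r5:Add1
cycle 11: CDB Add1=5; issue ADD r3<-Add1 // r0:Add3,r1:14,r2:8,r3:Add1,r4:3,r5:5
cycle 12: CDB Add2=17 // r0:Add3,r1:14,r2:8,r3:Add1,r4:3,r5:5
cycle 13: CDB Add3=-3 // r0:-3,r1:14,r2:8,r3:Add1,r4:3,r5:5

STATUS = VALUE -3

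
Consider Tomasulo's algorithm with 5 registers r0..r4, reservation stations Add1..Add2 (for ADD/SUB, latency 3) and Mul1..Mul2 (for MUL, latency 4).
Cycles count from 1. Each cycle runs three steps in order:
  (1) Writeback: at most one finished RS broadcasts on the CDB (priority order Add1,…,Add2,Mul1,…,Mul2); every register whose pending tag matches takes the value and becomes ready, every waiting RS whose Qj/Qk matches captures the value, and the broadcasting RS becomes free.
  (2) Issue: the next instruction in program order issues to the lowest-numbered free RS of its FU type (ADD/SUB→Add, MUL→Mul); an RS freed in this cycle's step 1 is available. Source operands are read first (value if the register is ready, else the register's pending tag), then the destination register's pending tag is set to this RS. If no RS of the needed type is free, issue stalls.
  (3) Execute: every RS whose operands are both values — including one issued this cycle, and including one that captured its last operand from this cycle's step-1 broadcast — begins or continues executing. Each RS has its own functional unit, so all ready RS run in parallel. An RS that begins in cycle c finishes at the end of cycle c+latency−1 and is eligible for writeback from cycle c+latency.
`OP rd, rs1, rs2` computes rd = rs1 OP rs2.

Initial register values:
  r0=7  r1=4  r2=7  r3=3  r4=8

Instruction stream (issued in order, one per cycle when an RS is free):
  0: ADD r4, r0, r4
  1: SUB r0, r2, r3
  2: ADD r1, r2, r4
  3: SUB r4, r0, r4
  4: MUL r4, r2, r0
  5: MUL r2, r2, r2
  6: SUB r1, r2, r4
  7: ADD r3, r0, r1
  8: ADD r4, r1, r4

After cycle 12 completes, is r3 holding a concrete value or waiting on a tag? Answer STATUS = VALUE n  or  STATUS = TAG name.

cycle 1: issue ADD r4<-Add1 // r0:7,r1:4,r2:7,r3:3,r4:Add1
cycle 2: issue SUB r0<-Add2 // r0:Add2,r1:4,r2:7,r3:3,r4:Add1
cycle 3: stall // r0:Add2,r1:4,r2:7,r3:3,r4:Add1
cycle 4: CDB Add1=15; issue ADD r1<-Add1 // r0:Add2,r1:Add1,r2:7,r3:3,r4:15
cycle 5: CDB Add2=4; issue SUB r4<-Add2 // r0:4,r1:Add1,r2:7,r3:3,r4:Add2
cycle 6: issue MUL r4<-Mul1 // r0:4,r1:Add1,r2:7,r3:3,r4:Mul1
cycle 7: CDB Add1=22; issue MUL r2<-Mul2 // r0:4,r1:22,r2:Mul2,r3:3,r4:Mul1
cycle 8: CDB Add2=-11; issue SUB r1<-Add1 // r0:4,r1:Add1,r2:Mul2,r3:3,r4:Mul1
cycle 9: issue ADD r3<-Add2 // r0:4,r1:Add1,r2:Mul2,r3:Add2,r4:Mul1
cycle 10: CDB Mul1=28; stall // r0:4,r1:Add1,r2:Mul2,r3:Add2,r4:28
cycle 11: CDB Mul2=49; stall // r0:4,r1:Add1,r2:49,r3:Add2,r4:28
cycle 12: stall // r0:4,r1:Add1,r2:49,r3:Add2,r4:28

STATUS = TAG Add2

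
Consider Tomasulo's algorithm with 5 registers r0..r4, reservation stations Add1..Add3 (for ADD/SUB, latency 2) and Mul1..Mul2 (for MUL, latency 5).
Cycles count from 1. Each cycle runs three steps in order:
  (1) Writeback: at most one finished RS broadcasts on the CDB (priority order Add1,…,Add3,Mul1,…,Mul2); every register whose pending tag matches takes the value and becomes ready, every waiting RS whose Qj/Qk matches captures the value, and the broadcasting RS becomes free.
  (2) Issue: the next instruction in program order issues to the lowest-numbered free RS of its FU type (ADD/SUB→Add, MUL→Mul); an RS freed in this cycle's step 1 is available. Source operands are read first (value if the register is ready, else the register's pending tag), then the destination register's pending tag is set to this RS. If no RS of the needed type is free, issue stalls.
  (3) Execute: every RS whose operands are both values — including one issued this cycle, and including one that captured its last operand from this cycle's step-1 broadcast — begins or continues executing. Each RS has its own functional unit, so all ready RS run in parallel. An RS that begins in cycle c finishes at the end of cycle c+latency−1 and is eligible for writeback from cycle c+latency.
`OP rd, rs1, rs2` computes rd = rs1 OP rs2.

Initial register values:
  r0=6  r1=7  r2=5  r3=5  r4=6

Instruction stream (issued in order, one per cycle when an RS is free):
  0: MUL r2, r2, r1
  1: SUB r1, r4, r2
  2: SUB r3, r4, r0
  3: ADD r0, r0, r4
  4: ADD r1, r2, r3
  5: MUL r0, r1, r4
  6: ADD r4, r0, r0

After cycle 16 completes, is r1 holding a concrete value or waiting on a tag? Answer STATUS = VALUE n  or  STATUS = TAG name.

  c1: issue MUL r2<-Mul1  regs: r0:6,r1:7,r2:Mul1,r3:5,r4:6
  c2: issue SUB r1<-Add1  regs: r0:6,r1:Add1,r2:Mul1,r3:5,r4:6
  c3: issue SUB r3<-Add2  regs: r0:6,r1:Add1,r2:Mul1,r3:Add2,r4:6
  c4: issue ADD r0<-Add3  regs: r0:Add3,r1:Add1,r2:Mul1,r3:Add2,r4:6
  c5: CDB Add2=0; issue ADD r1<-Add2  regs: r0:Add3,r1:Add2,r2:Mul1,r3:0,r4:6
  c6: CDB Add3=12; issue MUL r0<-Mul2  regs: r0:Mul2,r1:Add2,r2:Mul1,r3:0,r4:6
  c7: CDB Mul1=35; issue ADD r4<-Add3  regs: r0:Mul2,r1:Add2,r2:35,r3:0,r4:Add3
  c8: -  regs: r0:Mul2,r1:Add2,r2:35,r3:0,r4:Add3
  c9: CDB Add1=-29  regs: r0:Mul2,r1:Add2,r2:35,r3:0,r4:Add3
  c10: CDB Add2=35  regs: r0:Mul2,r1:35,r2:35,r3:0,r4:Add3
  c11: -  regs: r0:Mul2,r1:35,r2:35,r3:0,r4:Add3
  c12: -  regs: r0:Mul2,r1:35,r2:35,r3:0,r4:Add3
  c13: -  regs: r0:Mul2,r1:35,r2:35,r3:0,r4:Add3
  c14: -  regs: r0:Mul2,r1:35,r2:35,r3:0,r4:Add3
  c15: CDB Mul2=210  regs: r0:210,r1:35,r2:35,r3:0,r4:Add3
  c16: -  regs: r0:210,r1:35,r2:35,r3:0,r4:Add3

STATUS = VALUE 35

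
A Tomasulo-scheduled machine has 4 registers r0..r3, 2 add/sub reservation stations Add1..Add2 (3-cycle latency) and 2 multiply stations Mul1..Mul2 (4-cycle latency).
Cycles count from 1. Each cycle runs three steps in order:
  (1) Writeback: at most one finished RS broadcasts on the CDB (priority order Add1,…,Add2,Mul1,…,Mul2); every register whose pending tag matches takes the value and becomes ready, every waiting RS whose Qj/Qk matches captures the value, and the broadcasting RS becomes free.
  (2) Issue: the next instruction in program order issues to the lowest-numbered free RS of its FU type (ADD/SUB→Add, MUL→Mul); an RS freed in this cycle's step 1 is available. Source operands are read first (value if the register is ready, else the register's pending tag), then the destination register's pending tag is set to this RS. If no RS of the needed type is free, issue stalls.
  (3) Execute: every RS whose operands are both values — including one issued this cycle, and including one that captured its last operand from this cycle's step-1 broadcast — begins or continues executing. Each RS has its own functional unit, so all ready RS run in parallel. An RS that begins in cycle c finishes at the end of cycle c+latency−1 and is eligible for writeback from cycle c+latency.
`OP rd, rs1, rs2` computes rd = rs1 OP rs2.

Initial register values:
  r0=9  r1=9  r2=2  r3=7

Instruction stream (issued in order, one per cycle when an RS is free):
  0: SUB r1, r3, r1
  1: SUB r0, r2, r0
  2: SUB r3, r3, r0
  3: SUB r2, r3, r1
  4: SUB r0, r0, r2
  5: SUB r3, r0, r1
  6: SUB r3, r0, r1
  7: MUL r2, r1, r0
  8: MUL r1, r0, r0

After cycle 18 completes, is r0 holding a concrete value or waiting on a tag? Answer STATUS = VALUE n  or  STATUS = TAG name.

STATUS = VALUE -23

c1: issue SUB r1<-Add1 | r0:9,r1:Add1,r2:2,r3:7
c2: issue SUB r0<-Add2 | r0:Add2,r1:Add1,r2:2,r3:7
c3: stall | r0:Add2,r1:Add1,r2:2,r3:7
c4: CDB Add1=-2; issue SUB r3<-Add1 | r0:Add2,r1:-2,r2:2,r3:Add1
c5: CDB Add2=-7; issue SUB r2<-Add2 | r0:-7,r1:-2,r2:Add2,r3:Add1
c6: stall | r0:-7,r1:-2,r2:Add2,r3:Add1
c7: stall | r0:-7,r1:-2,r2:Add2,r3:Add1
c8: CDB Add1=14; issue SUB r0<-Add1 | r0:Add1,r1:-2,r2:Add2,r3:14
c9: stall | r0:Add1,r1:-2,r2:Add2,r3:14
c10: stall | r0:Add1,r1:-2,r2:Add2,r3:14
c11: CDB Add2=16; issue SUB r3<-Add2 | r0:Add1,r1:-2,r2:16,r3:Add2
c12: stall | r0:Add1,r1:-2,r2:16,r3:Add2
c13: stall | r0:Add1,r1:-2,r2:16,r3:Add2
c14: CDB Add1=-23; issue SUB r3<-Add1 | r0:-23,r1:-2,r2:16,r3:Add1
c15: issue MUL r2<-Mul1 | r0:-23,r1:-2,r2:Mul1,r3:Add1
c16: issue MUL r1<-Mul2 | r0:-23,r1:Mul2,r2:Mul1,r3:Add1
c17: CDB Add1=-21 | r0:-23,r1:Mul2,r2:Mul1,r3:-21
c18: CDB Add2=-21 | r0:-23,r1:Mul2,r2:Mul1,r3:-21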